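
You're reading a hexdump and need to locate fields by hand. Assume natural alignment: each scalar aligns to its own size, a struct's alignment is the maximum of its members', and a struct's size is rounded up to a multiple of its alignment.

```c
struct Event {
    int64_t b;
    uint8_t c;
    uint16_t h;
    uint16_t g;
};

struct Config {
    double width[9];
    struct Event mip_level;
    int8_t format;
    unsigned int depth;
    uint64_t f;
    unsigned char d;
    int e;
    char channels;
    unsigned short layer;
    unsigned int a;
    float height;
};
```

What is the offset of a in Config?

Event: @0: b [8B, align 8] → 8; @8: c [1B, align 1] → 9; +1 pad (align 2); @10: h [2B, align 2] → 12; @12: g [2B, align 2] → 14; +2 tail pad (align 8); size 16, align 8
@0: width [72B, align 8] → 72
@72: mip_level [16B, align 8] → 88
@88: format [1B, align 1] → 89
+3 pad (align 4)
@92: depth [4B, align 4] → 96
@96: f [8B, align 8] → 104
@104: d [1B, align 1] → 105
+3 pad (align 4)
@108: e [4B, align 4] → 112
@112: channels [1B, align 1] → 113
+1 pad (align 2)
@114: layer [2B, align 2] → 116
@116: a [4B, align 4] → 120

116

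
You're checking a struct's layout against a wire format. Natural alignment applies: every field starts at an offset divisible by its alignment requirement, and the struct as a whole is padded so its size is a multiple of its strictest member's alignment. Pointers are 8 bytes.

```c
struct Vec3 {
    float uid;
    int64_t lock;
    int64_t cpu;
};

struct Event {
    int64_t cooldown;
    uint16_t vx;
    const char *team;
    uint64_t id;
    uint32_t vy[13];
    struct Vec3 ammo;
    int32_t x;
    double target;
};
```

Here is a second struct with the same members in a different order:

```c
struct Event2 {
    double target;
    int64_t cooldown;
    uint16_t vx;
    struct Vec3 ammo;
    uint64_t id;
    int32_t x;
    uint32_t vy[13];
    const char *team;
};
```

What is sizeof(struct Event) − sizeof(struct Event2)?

8

Vec3: uid at 0 (size 4, align 4) → ends 4; pad 4 to align 8 for lock; lock at 8 (size 8, align 8) → ends 16; cpu at 16 (size 8, align 8) → ends 24; total 24 bytes, alignment 8
cooldown at 0 (size 8, align 8) → ends 8
vx at 8 (size 2, align 2) → ends 10
pad 6 to align 8 for team
team at 16 (size 8, align 8) → ends 24
id at 24 (size 8, align 8) → ends 32
vy at 32 (size 52, align 4) → ends 84
pad 4 to align 8 for ammo
ammo at 88 (size 24, align 8) → ends 112
x at 112 (size 4, align 4) → ends 116
pad 4 to align 8 for target
target at 120 (size 8, align 8) → ends 128
total 128 bytes, alignment 8
— Event2 —
target at 0 (size 8, align 8) → ends 8
cooldown at 8 (size 8, align 8) → ends 16
vx at 16 (size 2, align 2) → ends 18
pad 6 to align 8 for ammo
ammo at 24 (size 24, align 8) → ends 48
id at 48 (size 8, align 8) → ends 56
x at 56 (size 4, align 4) → ends 60
vy at 60 (size 52, align 4) → ends 112
team at 112 (size 8, align 8) → ends 120
total 120 bytes, alignment 8
128 − 120 = 8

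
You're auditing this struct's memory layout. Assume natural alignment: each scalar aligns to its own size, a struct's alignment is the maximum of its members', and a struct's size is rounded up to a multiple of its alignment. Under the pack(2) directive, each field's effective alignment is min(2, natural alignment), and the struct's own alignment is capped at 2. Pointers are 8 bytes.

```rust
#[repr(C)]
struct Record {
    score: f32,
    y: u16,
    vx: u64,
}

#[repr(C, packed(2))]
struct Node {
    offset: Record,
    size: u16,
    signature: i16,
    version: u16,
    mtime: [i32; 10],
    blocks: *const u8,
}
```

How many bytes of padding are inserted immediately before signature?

Record: @0: score [4B, align 4] → 4; @4: y [2B, align 2] → 6; +2 pad (align 8); @8: vx [8B, align 8] → 16; size 16, align 8
@0: offset [16B, align 2] → 16
@16: size [2B, align 2] → 18
@18: signature [2B, align 2] → 20

0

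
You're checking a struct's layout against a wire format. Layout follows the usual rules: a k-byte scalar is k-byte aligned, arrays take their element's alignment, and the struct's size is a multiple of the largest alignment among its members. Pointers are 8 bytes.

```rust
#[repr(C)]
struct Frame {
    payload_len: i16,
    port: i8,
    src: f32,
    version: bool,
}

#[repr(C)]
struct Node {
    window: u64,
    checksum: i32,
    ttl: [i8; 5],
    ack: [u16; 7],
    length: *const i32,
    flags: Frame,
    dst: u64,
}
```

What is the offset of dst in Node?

Frame: payload_len at 0 (size 2, align 2) → ends 2; port at 2 (size 1, align 1) → ends 3; pad 1 to align 4 for src; src at 4 (size 4, align 4) → ends 8; version at 8 (size 1, align 1) → ends 9; tail pad 3 to reach multiple of 4; total 12 bytes, alignment 4
window at 0 (size 8, align 8) → ends 8
checksum at 8 (size 4, align 4) → ends 12
ttl at 12 (size 5, align 1) → ends 17
pad 1 to align 2 for ack
ack at 18 (size 14, align 2) → ends 32
length at 32 (size 8, align 8) → ends 40
flags at 40 (size 12, align 4) → ends 52
pad 4 to align 8 for dst
dst at 56 (size 8, align 8) → ends 64

56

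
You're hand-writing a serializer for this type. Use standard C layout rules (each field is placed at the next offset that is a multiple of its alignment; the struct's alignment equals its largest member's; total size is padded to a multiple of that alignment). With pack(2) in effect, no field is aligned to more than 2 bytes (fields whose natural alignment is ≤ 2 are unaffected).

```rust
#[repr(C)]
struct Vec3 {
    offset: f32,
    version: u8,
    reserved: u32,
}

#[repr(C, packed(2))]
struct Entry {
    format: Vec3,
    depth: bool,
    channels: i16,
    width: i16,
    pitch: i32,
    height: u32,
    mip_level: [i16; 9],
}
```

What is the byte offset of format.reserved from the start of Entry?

Vec3: offset at 0 (size 4, align 4) → ends 4; version at 4 (size 1, align 1) → ends 5; pad 3 to align 4 for reserved; reserved at 8 (size 4, align 4) → ends 12; total 12 bytes, alignment 4
format at 0 (size 12, align 2) → ends 12
within Vec3: reserved at 8
0 + 8 = 8

8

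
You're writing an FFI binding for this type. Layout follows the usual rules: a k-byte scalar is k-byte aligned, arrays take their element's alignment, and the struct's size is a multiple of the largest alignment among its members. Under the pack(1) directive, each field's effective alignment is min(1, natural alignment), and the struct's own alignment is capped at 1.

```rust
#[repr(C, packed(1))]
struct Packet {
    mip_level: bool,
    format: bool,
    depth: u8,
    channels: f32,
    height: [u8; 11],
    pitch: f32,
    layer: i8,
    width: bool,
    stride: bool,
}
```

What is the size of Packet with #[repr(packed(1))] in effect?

25

@0: mip_level [1B, align 1] → 1
@1: format [1B, align 1] → 2
@2: depth [1B, align 1] → 3
@3: channels [4B, align 1] → 7
@7: height [11B, align 1] → 18
@18: pitch [4B, align 1] → 22
@22: layer [1B, align 1] → 23
@23: width [1B, align 1] → 24
@24: stride [1B, align 1] → 25
size 25, align 1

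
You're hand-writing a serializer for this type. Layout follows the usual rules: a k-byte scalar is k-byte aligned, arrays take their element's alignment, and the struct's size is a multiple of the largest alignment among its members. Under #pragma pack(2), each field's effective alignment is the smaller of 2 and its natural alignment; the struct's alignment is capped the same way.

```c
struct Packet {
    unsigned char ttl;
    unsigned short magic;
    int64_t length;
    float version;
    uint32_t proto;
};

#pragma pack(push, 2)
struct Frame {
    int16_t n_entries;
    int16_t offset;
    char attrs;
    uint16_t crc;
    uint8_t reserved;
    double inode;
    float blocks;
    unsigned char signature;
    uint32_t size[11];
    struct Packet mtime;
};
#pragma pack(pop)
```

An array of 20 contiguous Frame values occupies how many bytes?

Packet: @0: ttl [1B, align 1] → 1; +1 pad (align 2); @2: magic [2B, align 2] → 4; +4 pad (align 8); @8: length [8B, align 8] → 16; @16: version [4B, align 4] → 20; @20: proto [4B, align 4] → 24; size 24, align 8
@0: n_entries [2B, align 2] → 2
@2: offset [2B, align 2] → 4
@4: attrs [1B, align 1] → 5
+1 pad (align 2)
@6: crc [2B, align 2] → 8
@8: reserved [1B, align 1] → 9
+1 pad (align 2)
@10: inode [8B, align 2] → 18
@18: blocks [4B, align 2] → 22
@22: signature [1B, align 1] → 23
+1 pad (align 2)
@24: size [44B, align 2] → 68
@68: mtime [24B, align 2] → 92
size 92, align 2
array of 20: 20 × 92 = 1840

1840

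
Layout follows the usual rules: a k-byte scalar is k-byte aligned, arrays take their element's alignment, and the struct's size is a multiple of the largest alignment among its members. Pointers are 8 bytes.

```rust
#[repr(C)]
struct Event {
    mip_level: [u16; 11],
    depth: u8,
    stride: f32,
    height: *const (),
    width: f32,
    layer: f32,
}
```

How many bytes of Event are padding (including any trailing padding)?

mip_level at 0 (size 22, align 2) → ends 22
depth at 22 (size 1, align 1) → ends 23
pad 1 to align 4 for stride
stride at 24 (size 4, align 4) → ends 28
pad 4 to align 8 for height
height at 32 (size 8, align 8) → ends 40
width at 40 (size 4, align 4) → ends 44
layer at 44 (size 4, align 4) → ends 48
total 48 bytes, alignment 8
data bytes 43, size 48 → padding 5

5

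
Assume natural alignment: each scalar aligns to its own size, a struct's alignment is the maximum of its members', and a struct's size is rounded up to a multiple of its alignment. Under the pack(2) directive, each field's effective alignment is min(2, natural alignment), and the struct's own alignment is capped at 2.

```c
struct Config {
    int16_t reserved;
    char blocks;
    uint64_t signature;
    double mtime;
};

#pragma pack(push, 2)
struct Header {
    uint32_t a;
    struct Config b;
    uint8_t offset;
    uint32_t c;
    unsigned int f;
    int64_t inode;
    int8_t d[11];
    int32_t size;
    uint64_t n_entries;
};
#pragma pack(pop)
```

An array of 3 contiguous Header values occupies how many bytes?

Config: reserved at 0 (size 2, align 2) → ends 2; blocks at 2 (size 1, align 1) → ends 3; pad 5 to align 8 for signature; signature at 8 (size 8, align 8) → ends 16; mtime at 16 (size 8, align 8) → ends 24; total 24 bytes, alignment 8
a at 0 (size 4, align 2) → ends 4
b at 4 (size 24, align 2) → ends 28
offset at 28 (size 1, align 1) → ends 29
pad 1 to align 2 for c
c at 30 (size 4, align 2) → ends 34
f at 34 (size 4, align 2) → ends 38
inode at 38 (size 8, align 2) → ends 46
d at 46 (size 11, align 1) → ends 57
pad 1 to align 2 for size
size at 58 (size 4, align 2) → ends 62
n_entries at 62 (size 8, align 2) → ends 70
total 70 bytes, alignment 2
array of 3: 3 × 70 = 210

210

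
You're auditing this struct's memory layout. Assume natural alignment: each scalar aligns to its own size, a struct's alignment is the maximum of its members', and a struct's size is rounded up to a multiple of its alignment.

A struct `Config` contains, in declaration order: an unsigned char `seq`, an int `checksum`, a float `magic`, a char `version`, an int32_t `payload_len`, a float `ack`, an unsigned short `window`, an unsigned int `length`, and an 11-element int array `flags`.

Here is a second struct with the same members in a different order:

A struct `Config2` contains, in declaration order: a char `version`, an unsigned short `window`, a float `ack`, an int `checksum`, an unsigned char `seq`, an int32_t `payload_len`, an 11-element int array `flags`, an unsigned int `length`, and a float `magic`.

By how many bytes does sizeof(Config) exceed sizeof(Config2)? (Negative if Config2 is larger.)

4

seq at 0 (size 1, align 1) → ends 1
pad 3 to align 4 for checksum
checksum at 4 (size 4, align 4) → ends 8
magic at 8 (size 4, align 4) → ends 12
version at 12 (size 1, align 1) → ends 13
pad 3 to align 4 for payload_len
payload_len at 16 (size 4, align 4) → ends 20
ack at 20 (size 4, align 4) → ends 24
window at 24 (size 2, align 2) → ends 26
pad 2 to align 4 for length
length at 28 (size 4, align 4) → ends 32
flags at 32 (size 44, align 4) → ends 76
total 76 bytes, alignment 4
— Config2 —
version at 0 (size 1, align 1) → ends 1
pad 1 to align 2 for window
window at 2 (size 2, align 2) → ends 4
ack at 4 (size 4, align 4) → ends 8
checksum at 8 (size 4, align 4) → ends 12
seq at 12 (size 1, align 1) → ends 13
pad 3 to align 4 for payload_len
payload_len at 16 (size 4, align 4) → ends 20
flags at 20 (size 44, align 4) → ends 64
length at 64 (size 4, align 4) → ends 68
magic at 68 (size 4, align 4) → ends 72
total 72 bytes, alignment 4
76 − 72 = 4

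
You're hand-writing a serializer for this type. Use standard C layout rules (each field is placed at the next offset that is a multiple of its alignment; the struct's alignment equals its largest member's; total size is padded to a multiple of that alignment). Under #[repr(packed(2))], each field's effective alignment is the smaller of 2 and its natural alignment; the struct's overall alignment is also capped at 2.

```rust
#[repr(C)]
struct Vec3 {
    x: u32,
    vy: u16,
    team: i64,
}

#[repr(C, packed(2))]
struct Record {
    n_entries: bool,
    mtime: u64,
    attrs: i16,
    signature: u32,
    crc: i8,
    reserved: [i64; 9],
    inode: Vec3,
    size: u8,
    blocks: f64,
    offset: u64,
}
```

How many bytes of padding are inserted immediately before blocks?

Vec3: 0..4  x  (4B, 4-aligned); 4..6  vy  (2B, 2-aligned); 6..8  -- padding (2B); 8..16  team  (8B, 8-aligned); sizeof = 16, alignof = 8
0..1  n_entries  (1B, 1-aligned)
1..2  -- padding (1B)
2..10  mtime  (8B, 2-aligned)
10..12  attrs  (2B, 2-aligned)
12..16  signature  (4B, 2-aligned)
16..17  crc  (1B, 1-aligned)
17..18  -- padding (1B)
18..90  reserved  (72B, 2-aligned)
90..106  inode  (16B, 2-aligned)
106..107  size  (1B, 1-aligned)
107..108  -- padding (1B)
108..116  blocks  (8B, 2-aligned)

1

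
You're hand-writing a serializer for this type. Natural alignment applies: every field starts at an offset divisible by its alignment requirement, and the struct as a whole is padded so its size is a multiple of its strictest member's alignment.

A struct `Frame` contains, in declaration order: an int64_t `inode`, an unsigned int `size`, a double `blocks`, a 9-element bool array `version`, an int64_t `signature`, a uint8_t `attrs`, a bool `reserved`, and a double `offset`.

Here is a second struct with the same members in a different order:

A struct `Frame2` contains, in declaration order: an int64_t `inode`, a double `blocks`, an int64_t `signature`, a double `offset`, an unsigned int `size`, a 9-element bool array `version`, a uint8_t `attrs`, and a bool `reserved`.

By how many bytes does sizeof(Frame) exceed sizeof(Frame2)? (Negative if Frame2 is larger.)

16

@0: inode [8B, align 8] → 8
@8: size [4B, align 4] → 12
+4 pad (align 8)
@16: blocks [8B, align 8] → 24
@24: version [9B, align 1] → 33
+7 pad (align 8)
@40: signature [8B, align 8] → 48
@48: attrs [1B, align 1] → 49
@49: reserved [1B, align 1] → 50
+6 pad (align 8)
@56: offset [8B, align 8] → 64
size 64, align 8
— Frame2 —
@0: inode [8B, align 8] → 8
@8: blocks [8B, align 8] → 16
@16: signature [8B, align 8] → 24
@24: offset [8B, align 8] → 32
@32: size [4B, align 4] → 36
@36: version [9B, align 1] → 45
@45: attrs [1B, align 1] → 46
@46: reserved [1B, align 1] → 47
+1 tail pad (align 8)
size 48, align 8
64 − 48 = 16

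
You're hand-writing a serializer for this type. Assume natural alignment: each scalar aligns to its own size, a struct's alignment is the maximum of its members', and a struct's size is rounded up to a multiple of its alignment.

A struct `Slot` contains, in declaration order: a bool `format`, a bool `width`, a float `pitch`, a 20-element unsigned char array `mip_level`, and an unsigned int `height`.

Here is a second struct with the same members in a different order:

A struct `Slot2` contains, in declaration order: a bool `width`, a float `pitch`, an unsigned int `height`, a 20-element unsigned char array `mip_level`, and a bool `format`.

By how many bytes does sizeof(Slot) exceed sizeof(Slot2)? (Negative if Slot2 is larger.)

format at 0 (size 1, align 1) → ends 1
width at 1 (size 1, align 1) → ends 2
pad 2 to align 4 for pitch
pitch at 4 (size 4, align 4) → ends 8
mip_level at 8 (size 20, align 1) → ends 28
height at 28 (size 4, align 4) → ends 32
total 32 bytes, alignment 4
— Slot2 —
width at 0 (size 1, align 1) → ends 1
pad 3 to align 4 for pitch
pitch at 4 (size 4, align 4) → ends 8
height at 8 (size 4, align 4) → ends 12
mip_level at 12 (size 20, align 1) → ends 32
format at 32 (size 1, align 1) → ends 33
tail pad 3 to reach multiple of 4
total 36 bytes, alignment 4
32 − 36 = -4

-4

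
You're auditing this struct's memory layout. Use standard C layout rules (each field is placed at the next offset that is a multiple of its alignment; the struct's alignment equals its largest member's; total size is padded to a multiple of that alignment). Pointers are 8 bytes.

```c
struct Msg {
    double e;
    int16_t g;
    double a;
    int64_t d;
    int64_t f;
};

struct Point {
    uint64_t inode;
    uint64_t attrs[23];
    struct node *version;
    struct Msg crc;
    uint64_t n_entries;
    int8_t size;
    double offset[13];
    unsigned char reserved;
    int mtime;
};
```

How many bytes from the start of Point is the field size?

248

Msg: @0: e [8B, align 8] → 8; @8: g [2B, align 2] → 10; +6 pad (align 8); @16: a [8B, align 8] → 24; @24: d [8B, align 8] → 32; @32: f [8B, align 8] → 40; size 40, align 8
@0: inode [8B, align 8] → 8
@8: attrs [184B, align 8] → 192
@192: version [8B, align 8] → 200
@200: crc [40B, align 8] → 240
@240: n_entries [8B, align 8] → 248
@248: size [1B, align 1] → 249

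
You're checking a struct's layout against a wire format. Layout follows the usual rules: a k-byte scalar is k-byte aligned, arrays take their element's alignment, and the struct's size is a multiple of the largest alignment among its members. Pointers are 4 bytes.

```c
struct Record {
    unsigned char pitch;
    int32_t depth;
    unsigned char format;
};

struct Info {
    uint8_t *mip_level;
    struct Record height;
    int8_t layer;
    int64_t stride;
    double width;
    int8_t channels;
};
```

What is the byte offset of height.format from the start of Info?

12

Record: pitch at 0 (size 1, align 1) → ends 1; pad 3 to align 4 for depth; depth at 4 (size 4, align 4) → ends 8; format at 8 (size 1, align 1) → ends 9; tail pad 3 to reach multiple of 4; total 12 bytes, alignment 4
mip_level at 0 (size 4, align 4) → ends 4
height at 4 (size 12, align 4) → ends 16
within Record: format at 8
4 + 8 = 12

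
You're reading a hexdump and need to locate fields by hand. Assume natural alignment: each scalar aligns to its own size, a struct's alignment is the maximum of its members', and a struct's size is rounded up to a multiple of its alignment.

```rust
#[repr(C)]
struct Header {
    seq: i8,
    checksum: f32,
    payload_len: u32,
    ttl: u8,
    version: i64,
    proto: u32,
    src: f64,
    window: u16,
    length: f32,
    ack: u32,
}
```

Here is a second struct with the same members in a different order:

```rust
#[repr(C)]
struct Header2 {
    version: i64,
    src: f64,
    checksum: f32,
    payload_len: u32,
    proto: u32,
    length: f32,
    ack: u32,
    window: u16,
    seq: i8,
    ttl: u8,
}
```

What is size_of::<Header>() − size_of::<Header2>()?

16

@0: seq [1B, align 1] → 1
+3 pad (align 4)
@4: checksum [4B, align 4] → 8
@8: payload_len [4B, align 4] → 12
@12: ttl [1B, align 1] → 13
+3 pad (align 8)
@16: version [8B, align 8] → 24
@24: proto [4B, align 4] → 28
+4 pad (align 8)
@32: src [8B, align 8] → 40
@40: window [2B, align 2] → 42
+2 pad (align 4)
@44: length [4B, align 4] → 48
@48: ack [4B, align 4] → 52
+4 tail pad (align 8)
size 56, align 8
— Header2 —
@0: version [8B, align 8] → 8
@8: src [8B, align 8] → 16
@16: checksum [4B, align 4] → 20
@20: payload_len [4B, align 4] → 24
@24: proto [4B, align 4] → 28
@28: length [4B, align 4] → 32
@32: ack [4B, align 4] → 36
@36: window [2B, align 2] → 38
@38: seq [1B, align 1] → 39
@39: ttl [1B, align 1] → 40
size 40, align 8
56 − 40 = 16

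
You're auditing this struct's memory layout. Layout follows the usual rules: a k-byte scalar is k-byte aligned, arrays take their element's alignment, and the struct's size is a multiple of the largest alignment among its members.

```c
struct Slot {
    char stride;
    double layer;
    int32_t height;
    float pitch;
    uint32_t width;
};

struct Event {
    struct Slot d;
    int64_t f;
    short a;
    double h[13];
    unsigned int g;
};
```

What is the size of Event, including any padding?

160 bytes

Slot: @0: stride [1B, align 1] → 1; +7 pad (align 8); @8: layer [8B, align 8] → 16; @16: height [4B, align 4] → 20; @20: pitch [4B, align 4] → 24; @24: width [4B, align 4] → 28; +4 tail pad (align 8); size 32, align 8
@0: d [32B, align 8] → 32
@32: f [8B, align 8] → 40
@40: a [2B, align 2] → 42
+6 pad (align 8)
@48: h [104B, align 8] → 152
@152: g [4B, align 4] → 156
+4 tail pad (align 8)
size 160, align 8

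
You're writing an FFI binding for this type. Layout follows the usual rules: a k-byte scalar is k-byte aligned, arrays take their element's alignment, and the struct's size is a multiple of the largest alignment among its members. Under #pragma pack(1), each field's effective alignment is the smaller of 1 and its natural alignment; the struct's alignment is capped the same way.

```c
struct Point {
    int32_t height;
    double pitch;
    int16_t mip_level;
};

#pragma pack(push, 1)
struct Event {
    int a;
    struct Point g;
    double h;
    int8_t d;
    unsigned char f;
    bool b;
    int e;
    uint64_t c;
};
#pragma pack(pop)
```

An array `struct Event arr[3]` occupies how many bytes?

153

Point: 0..4  height  (4B, 4-aligned); 4..8  -- padding (4B); 8..16  pitch  (8B, 8-aligned); 16..18  mip_level  (2B, 2-aligned); 18..24  -- tail padding (6B); sizeof = 24, alignof = 8
0..4  a  (4B, 1-aligned)
4..28  g  (24B, 1-aligned)
28..36  h  (8B, 1-aligned)
36..37  d  (1B, 1-aligned)
37..38  f  (1B, 1-aligned)
38..39  b  (1B, 1-aligned)
39..43  e  (4B, 1-aligned)
43..51  c  (8B, 1-aligned)
sizeof = 51, alignof = 1
array of 3: 3 × 51 = 153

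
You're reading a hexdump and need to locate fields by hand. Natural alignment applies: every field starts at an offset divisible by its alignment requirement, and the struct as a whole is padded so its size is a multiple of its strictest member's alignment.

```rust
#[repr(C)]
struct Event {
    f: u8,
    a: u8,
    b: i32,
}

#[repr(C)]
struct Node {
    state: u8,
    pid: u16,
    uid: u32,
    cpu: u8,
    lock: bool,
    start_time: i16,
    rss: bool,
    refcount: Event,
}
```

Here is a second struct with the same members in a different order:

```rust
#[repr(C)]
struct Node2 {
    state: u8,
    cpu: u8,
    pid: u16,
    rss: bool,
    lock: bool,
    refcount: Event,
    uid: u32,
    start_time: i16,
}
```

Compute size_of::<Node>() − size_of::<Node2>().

0

Event: f at 0 (size 1, align 1) → ends 1; a at 1 (size 1, align 1) → ends 2; pad 2 to align 4 for b; b at 4 (size 4, align 4) → ends 8; total 8 bytes, alignment 4
state at 0 (size 1, align 1) → ends 1
pad 1 to align 2 for pid
pid at 2 (size 2, align 2) → ends 4
uid at 4 (size 4, align 4) → ends 8
cpu at 8 (size 1, align 1) → ends 9
lock at 9 (size 1, align 1) → ends 10
start_time at 10 (size 2, align 2) → ends 12
rss at 12 (size 1, align 1) → ends 13
pad 3 to align 4 for refcount
refcount at 16 (size 8, align 4) → ends 24
total 24 bytes, alignment 4
— Node2 —
state at 0 (size 1, align 1) → ends 1
cpu at 1 (size 1, align 1) → ends 2
pid at 2 (size 2, align 2) → ends 4
rss at 4 (size 1, align 1) → ends 5
lock at 5 (size 1, align 1) → ends 6
pad 2 to align 4 for refcount
refcount at 8 (size 8, align 4) → ends 16
uid at 16 (size 4, align 4) → ends 20
start_time at 20 (size 2, align 2) → ends 22
tail pad 2 to reach multiple of 4
total 24 bytes, alignment 4
24 − 24 = 0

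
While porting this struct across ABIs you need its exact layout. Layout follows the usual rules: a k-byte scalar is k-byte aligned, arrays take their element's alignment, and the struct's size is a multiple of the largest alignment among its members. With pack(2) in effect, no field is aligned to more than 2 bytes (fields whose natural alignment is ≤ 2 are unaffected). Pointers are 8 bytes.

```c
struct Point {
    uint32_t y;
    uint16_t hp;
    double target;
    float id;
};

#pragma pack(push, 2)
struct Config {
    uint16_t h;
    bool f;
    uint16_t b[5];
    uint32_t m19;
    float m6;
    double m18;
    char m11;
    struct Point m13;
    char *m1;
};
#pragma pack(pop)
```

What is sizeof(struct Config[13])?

Point: @0: y [4B, align 4] → 4; @4: hp [2B, align 2] → 6; +2 pad (align 8); @8: target [8B, align 8] → 16; @16: id [4B, align 4] → 20; +4 tail pad (align 8); size 24, align 8
@0: h [2B, align 2] → 2
@2: f [1B, align 1] → 3
+1 pad (align 2)
@4: b [10B, align 2] → 14
@14: m19 [4B, align 2] → 18
@18: m6 [4B, align 2] → 22
@22: m18 [8B, align 2] → 30
@30: m11 [1B, align 1] → 31
+1 pad (align 2)
@32: m13 [24B, align 2] → 56
@56: m1 [8B, align 2] → 64
size 64, align 2
array of 13: 13 × 64 = 832

832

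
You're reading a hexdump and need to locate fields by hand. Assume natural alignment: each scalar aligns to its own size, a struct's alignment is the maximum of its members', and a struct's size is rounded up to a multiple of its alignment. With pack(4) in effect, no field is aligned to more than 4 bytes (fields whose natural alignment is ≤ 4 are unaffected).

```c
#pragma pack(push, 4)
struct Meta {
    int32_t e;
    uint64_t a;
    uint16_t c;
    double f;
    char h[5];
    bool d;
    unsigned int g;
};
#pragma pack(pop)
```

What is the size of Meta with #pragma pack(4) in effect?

e at 0 (size 4, align 4) → ends 4
a at 4 (size 8, align 4) → ends 12
c at 12 (size 2, align 2) → ends 14
pad 2 to align 4 for f
f at 16 (size 8, align 4) → ends 24
h at 24 (size 5, align 1) → ends 29
d at 29 (size 1, align 1) → ends 30
pad 2 to align 4 for g
g at 32 (size 4, align 4) → ends 36
total 36 bytes, alignment 4

36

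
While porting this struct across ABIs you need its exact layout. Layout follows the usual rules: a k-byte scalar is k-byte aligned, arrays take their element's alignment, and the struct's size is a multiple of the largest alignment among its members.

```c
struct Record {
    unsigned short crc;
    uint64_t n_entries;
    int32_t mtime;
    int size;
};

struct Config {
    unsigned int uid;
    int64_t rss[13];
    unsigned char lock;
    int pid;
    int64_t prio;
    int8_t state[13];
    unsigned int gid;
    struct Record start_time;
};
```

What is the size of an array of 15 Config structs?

2640

Record: @0: crc [2B, align 2] → 2; +6 pad (align 8); @8: n_entries [8B, align 8] → 16; @16: mtime [4B, align 4] → 20; @20: size [4B, align 4] → 24; size 24, align 8
@0: uid [4B, align 4] → 4
+4 pad (align 8)
@8: rss [104B, align 8] → 112
@112: lock [1B, align 1] → 113
+3 pad (align 4)
@116: pid [4B, align 4] → 120
@120: prio [8B, align 8] → 128
@128: state [13B, align 1] → 141
+3 pad (align 4)
@144: gid [4B, align 4] → 148
+4 pad (align 8)
@152: start_time [24B, align 8] → 176
size 176, align 8
array of 15: 15 × 176 = 2640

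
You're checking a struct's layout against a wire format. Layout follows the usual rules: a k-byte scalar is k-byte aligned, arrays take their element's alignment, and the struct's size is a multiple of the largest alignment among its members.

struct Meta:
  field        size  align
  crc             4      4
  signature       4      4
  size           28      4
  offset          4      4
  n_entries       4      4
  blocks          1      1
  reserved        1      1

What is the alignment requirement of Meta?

member alignments: crc=4, signature=4, size=4, offset=4, n_entries=4, blocks=1, reserved=1
max = 4

4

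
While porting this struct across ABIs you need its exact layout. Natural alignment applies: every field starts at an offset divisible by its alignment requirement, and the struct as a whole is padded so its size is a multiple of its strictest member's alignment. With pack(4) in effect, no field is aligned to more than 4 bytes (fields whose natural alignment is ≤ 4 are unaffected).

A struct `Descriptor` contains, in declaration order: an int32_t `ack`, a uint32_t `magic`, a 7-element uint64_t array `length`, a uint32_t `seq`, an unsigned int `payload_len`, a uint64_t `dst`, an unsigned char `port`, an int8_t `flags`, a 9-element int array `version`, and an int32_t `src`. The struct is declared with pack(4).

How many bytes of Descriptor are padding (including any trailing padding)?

2

0..4  ack  (4B, 4-aligned)
4..8  magic  (4B, 4-aligned)
8..64  length  (56B, 4-aligned)
64..68  seq  (4B, 4-aligned)
68..72  payload_len  (4B, 4-aligned)
72..80  dst  (8B, 4-aligned)
80..81  port  (1B, 1-aligned)
81..82  flags  (1B, 1-aligned)
82..84  -- padding (2B)
84..120  version  (36B, 4-aligned)
120..124  src  (4B, 4-aligned)
sizeof = 124, alignof = 4
data bytes 122, size 124 → padding 2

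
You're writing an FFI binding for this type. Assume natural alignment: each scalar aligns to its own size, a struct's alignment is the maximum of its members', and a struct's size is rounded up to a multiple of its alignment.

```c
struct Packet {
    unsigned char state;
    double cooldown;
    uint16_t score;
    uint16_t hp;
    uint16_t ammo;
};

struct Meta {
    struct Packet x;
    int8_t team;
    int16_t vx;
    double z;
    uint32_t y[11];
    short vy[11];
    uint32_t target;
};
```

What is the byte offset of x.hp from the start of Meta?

Packet: 0..1  state  (1B, 1-aligned); 1..8  -- padding (7B); 8..16  cooldown  (8B, 8-aligned); 16..18  score  (2B, 2-aligned); 18..20  hp  (2B, 2-aligned); 20..22  ammo  (2B, 2-aligned); 22..24  -- tail padding (2B); sizeof = 24, alignof = 8
0..24  x  (24B, 8-aligned)
within Packet: hp at 18
0 + 18 = 18

18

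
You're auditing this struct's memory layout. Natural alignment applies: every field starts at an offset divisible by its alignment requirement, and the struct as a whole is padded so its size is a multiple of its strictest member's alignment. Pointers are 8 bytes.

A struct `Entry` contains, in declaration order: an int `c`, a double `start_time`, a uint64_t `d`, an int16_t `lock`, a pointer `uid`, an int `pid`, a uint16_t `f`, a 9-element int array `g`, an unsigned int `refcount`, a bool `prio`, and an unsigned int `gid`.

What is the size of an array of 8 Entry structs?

768

c at 0 (size 4, align 4) → ends 4
pad 4 to align 8 for start_time
start_time at 8 (size 8, align 8) → ends 16
d at 16 (size 8, align 8) → ends 24
lock at 24 (size 2, align 2) → ends 26
pad 6 to align 8 for uid
uid at 32 (size 8, align 8) → ends 40
pid at 40 (size 4, align 4) → ends 44
f at 44 (size 2, align 2) → ends 46
pad 2 to align 4 for g
g at 48 (size 36, align 4) → ends 84
refcount at 84 (size 4, align 4) → ends 88
prio at 88 (size 1, align 1) → ends 89
pad 3 to align 4 for gid
gid at 92 (size 4, align 4) → ends 96
total 96 bytes, alignment 8
array of 8: 8 × 96 = 768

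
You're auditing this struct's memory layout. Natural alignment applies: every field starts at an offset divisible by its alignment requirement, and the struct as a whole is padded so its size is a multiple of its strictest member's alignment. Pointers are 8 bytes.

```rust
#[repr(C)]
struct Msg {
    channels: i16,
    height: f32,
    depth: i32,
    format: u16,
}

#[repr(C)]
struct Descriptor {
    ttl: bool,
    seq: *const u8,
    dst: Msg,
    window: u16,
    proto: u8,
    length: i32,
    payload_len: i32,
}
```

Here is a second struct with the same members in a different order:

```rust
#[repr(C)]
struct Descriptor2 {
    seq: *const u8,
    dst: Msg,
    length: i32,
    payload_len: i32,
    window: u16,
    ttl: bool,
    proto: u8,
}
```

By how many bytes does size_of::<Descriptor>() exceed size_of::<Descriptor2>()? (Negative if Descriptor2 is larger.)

Msg: 0..2  channels  (2B, 2-aligned); 2..4  -- padding (2B); 4..8  height  (4B, 4-aligned); 8..12  depth  (4B, 4-aligned); 12..14  format  (2B, 2-aligned); 14..16  -- tail padding (2B); sizeof = 16, alignof = 4
0..1  ttl  (1B, 1-aligned)
1..8  -- padding (7B)
8..16  seq  (8B, 8-aligned)
16..32  dst  (16B, 4-aligned)
32..34  window  (2B, 2-aligned)
34..35  proto  (1B, 1-aligned)
35..36  -- padding (1B)
36..40  length  (4B, 4-aligned)
40..44  payload_len  (4B, 4-aligned)
44..48  -- tail padding (4B)
sizeof = 48, alignof = 8
— Descriptor2 —
0..8  seq  (8B, 8-aligned)
8..24  dst  (16B, 4-aligned)
24..28  length  (4B, 4-aligned)
28..32  payload_len  (4B, 4-aligned)
32..34  window  (2B, 2-aligned)
34..35  ttl  (1B, 1-aligned)
35..36  proto  (1B, 1-aligned)
36..40  -- tail padding (4B)
sizeof = 40, alignof = 8
48 − 40 = 8

8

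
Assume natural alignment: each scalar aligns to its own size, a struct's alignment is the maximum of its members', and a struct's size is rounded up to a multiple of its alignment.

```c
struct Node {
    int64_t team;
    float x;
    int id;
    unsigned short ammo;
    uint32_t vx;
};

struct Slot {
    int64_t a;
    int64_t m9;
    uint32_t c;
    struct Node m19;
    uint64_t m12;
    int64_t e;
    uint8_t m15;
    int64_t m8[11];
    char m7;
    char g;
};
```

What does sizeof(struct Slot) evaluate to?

Node: team at 0 (size 8, align 8) → ends 8; x at 8 (size 4, align 4) → ends 12; id at 12 (size 4, align 4) → ends 16; ammo at 16 (size 2, align 2) → ends 18; pad 2 to align 4 for vx; vx at 20 (size 4, align 4) → ends 24; total 24 bytes, alignment 8
a at 0 (size 8, align 8) → ends 8
m9 at 8 (size 8, align 8) → ends 16
c at 16 (size 4, align 4) → ends 20
pad 4 to align 8 for m19
m19 at 24 (size 24, align 8) → ends 48
m12 at 48 (size 8, align 8) → ends 56
e at 56 (size 8, align 8) → ends 64
m15 at 64 (size 1, align 1) → ends 65
pad 7 to align 8 for m8
m8 at 72 (size 88, align 8) → ends 160
m7 at 160 (size 1, align 1) → ends 161
g at 161 (size 1, align 1) → ends 162
tail pad 6 to reach multiple of 8
total 168 bytes, alignment 8

168 bytes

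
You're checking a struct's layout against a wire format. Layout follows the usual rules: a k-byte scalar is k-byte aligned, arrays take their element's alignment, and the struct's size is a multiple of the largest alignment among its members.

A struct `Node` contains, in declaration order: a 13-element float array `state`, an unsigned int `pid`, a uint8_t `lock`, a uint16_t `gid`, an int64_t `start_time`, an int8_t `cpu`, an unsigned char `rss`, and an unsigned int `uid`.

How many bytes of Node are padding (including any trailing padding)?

state at 0 (size 52, align 4) → ends 52
pid at 52 (size 4, align 4) → ends 56
lock at 56 (size 1, align 1) → ends 57
pad 1 to align 2 for gid
gid at 58 (size 2, align 2) → ends 60
pad 4 to align 8 for start_time
start_time at 64 (size 8, align 8) → ends 72
cpu at 72 (size 1, align 1) → ends 73
rss at 73 (size 1, align 1) → ends 74
pad 2 to align 4 for uid
uid at 76 (size 4, align 4) → ends 80
total 80 bytes, alignment 8
data bytes 73, size 80 → padding 7

7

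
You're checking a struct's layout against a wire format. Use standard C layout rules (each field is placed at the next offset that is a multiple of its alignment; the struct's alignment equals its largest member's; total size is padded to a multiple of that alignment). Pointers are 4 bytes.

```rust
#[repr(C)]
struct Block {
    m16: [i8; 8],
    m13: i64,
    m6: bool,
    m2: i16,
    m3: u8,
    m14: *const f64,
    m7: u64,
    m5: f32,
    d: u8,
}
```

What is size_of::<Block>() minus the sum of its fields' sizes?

11

m16 at 0 (size 8, align 1) → ends 8
m13 at 8 (size 8, align 8) → ends 16
m6 at 16 (size 1, align 1) → ends 17
pad 1 to align 2 for m2
m2 at 18 (size 2, align 2) → ends 20
m3 at 20 (size 1, align 1) → ends 21
pad 3 to align 4 for m14
m14 at 24 (size 4, align 4) → ends 28
pad 4 to align 8 for m7
m7 at 32 (size 8, align 8) → ends 40
m5 at 40 (size 4, align 4) → ends 44
d at 44 (size 1, align 1) → ends 45
tail pad 3 to reach multiple of 8
total 48 bytes, alignment 8
data bytes 37, size 48 → padding 11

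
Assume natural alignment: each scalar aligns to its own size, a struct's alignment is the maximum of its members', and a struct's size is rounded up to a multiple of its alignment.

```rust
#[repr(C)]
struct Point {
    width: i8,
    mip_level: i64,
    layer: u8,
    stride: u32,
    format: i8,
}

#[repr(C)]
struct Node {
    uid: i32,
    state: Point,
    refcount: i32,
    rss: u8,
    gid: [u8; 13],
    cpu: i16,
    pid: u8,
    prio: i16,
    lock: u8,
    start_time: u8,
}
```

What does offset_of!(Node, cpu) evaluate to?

Point: width at 0 (size 1, align 1) → ends 1; pad 7 to align 8 for mip_level; mip_level at 8 (size 8, align 8) → ends 16; layer at 16 (size 1, align 1) → ends 17; pad 3 to align 4 for stride; stride at 20 (size 4, align 4) → ends 24; format at 24 (size 1, align 1) → ends 25; tail pad 7 to reach multiple of 8; total 32 bytes, alignment 8
uid at 0 (size 4, align 4) → ends 4
pad 4 to align 8 for state
state at 8 (size 32, align 8) → ends 40
refcount at 40 (size 4, align 4) → ends 44
rss at 44 (size 1, align 1) → ends 45
gid at 45 (size 13, align 1) → ends 58
cpu at 58 (size 2, align 2) → ends 60

58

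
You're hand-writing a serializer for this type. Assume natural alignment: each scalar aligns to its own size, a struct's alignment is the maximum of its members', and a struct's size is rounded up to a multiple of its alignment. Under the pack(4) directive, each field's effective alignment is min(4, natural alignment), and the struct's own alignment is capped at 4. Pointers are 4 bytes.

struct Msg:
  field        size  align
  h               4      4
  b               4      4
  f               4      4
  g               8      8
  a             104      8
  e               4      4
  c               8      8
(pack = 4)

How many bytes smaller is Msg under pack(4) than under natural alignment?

8

natural layout:
  @0: h [4B, align 4] → 4
  @4: b [4B, align 4] → 8
  @8: f [4B, align 4] → 12
  +4 pad (align 8)
  @16: g [8B, align 8] → 24
  @24: a [104B, align 8] → 128
  @128: e [4B, align 4] → 132
  +4 pad (align 8)
  @136: c [8B, align 8] → 144
  size 144, align 8
packed(4) layout:
  @0: h [4B, align 4] → 4
  @4: b [4B, align 4] → 8
  @8: f [4B, align 4] → 12
  @12: g [8B, align 4] → 20
  @20: a [104B, align 4] → 124
  @124: e [4B, align 4] → 128
  @128: c [8B, align 4] → 136
  size 136, align 4
144 − 136 = 8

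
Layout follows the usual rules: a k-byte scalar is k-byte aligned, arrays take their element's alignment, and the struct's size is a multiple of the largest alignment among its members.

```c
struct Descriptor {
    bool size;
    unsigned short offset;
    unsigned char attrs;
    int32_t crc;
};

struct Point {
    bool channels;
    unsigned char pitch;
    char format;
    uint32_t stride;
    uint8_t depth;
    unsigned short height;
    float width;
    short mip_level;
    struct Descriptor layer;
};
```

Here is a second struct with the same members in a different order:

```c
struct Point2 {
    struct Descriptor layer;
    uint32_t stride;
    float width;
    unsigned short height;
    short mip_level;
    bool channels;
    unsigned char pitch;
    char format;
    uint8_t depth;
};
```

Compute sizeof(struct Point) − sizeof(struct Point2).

4

Descriptor: 0..1  size  (1B, 1-aligned); 1..2  -- padding (1B); 2..4  offset  (2B, 2-aligned); 4..5  attrs  (1B, 1-aligned); 5..8  -- padding (3B); 8..12  crc  (4B, 4-aligned); sizeof = 12, alignof = 4
0..1  channels  (1B, 1-aligned)
1..2  pitch  (1B, 1-aligned)
2..3  format  (1B, 1-aligned)
3..4  -- padding (1B)
4..8  stride  (4B, 4-aligned)
8..9  depth  (1B, 1-aligned)
9..10  -- padding (1B)
10..12  height  (2B, 2-aligned)
12..16  width  (4B, 4-aligned)
16..18  mip_level  (2B, 2-aligned)
18..20  -- padding (2B)
20..32  layer  (12B, 4-aligned)
sizeof = 32, alignof = 4
— Point2 —
0..12  layer  (12B, 4-aligned)
12..16  stride  (4B, 4-aligned)
16..20  width  (4B, 4-aligned)
20..22  height  (2B, 2-aligned)
22..24  mip_level  (2B, 2-aligned)
24..25  channels  (1B, 1-aligned)
25..26  pitch  (1B, 1-aligned)
26..27  format  (1B, 1-aligned)
27..28  depth  (1B, 1-aligned)
sizeof = 28, alignof = 4
32 − 28 = 4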